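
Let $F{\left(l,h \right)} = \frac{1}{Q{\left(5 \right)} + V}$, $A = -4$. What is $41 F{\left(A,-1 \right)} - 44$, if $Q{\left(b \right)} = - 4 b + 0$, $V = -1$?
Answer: $- \frac{965}{21} \approx -45.952$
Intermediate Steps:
$Q{\left(b \right)} = - 4 b$
$F{\left(l,h \right)} = - \frac{1}{21}$ ($F{\left(l,h \right)} = \frac{1}{\left(-4\right) 5 - 1} = \frac{1}{-20 - 1} = \frac{1}{-21} = - \frac{1}{21}$)
$41 F{\left(A,-1 \right)} - 44 = 41 \left(- \frac{1}{21}\right) - 44 = - \frac{41}{21} - 44 = - \frac{965}{21}$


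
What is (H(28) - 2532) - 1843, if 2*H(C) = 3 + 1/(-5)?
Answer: -21868/5 ≈ -4373.6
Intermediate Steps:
H(C) = 7/5 (H(C) = (3 + 1/(-5))/2 = (3 - 1/5)/2 = (1/2)*(14/5) = 7/5)
(H(28) - 2532) - 1843 = (7/5 - 2532) - 1843 = -12653/5 - 1843 = -21868/5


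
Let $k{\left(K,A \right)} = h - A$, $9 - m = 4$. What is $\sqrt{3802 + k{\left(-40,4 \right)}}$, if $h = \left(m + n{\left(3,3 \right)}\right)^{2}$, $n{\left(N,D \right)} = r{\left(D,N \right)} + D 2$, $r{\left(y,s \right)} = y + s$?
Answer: $\sqrt{4087} \approx 63.93$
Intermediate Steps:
$m = 5$ ($m = 9 - 4 = 5$)
$r{\left(y,s \right)} = s + y$
$n{\left(N,D \right)} = N + 3 D$ ($n{\left(N,D \right)} = \left(N + D\right) + D 2 = \left(D + N\right) + 2 D = N + 3 D$)
$h = 289$ ($h = \left(5 + \left(3 + 3 \cdot 3\right)\right)^{2} = \left(5 + \left(3 + 9\right)\right)^{2} = \left(5 + 12\right)^{2} = 17^{2} = 289$)
$k{\left(K,A \right)} = 289 - A$
$\sqrt{3802 + k{\left(-40,4 \right)}} = \sqrt{3802 + \left(289 - 4\right)} = \sqrt{3802 + 285} = \sqrt{4087}$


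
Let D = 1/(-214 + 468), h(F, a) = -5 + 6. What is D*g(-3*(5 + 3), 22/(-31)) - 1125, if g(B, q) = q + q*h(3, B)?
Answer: -4429147/3937 ≈ -1125.0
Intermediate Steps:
h(F, a) = 1
g(B, q) = 2*q (g(B, q) = q + q*1 = q + q = 2*q)
D = 1/254 ≈ 0.0039370
D*g(-3*(5 + 3), 22/(-31)) - 1125 = (2*(22/(-31)))/254 - 1125 = (2*(22*(-1/31)))/254 - 1125 = (2*(-22/31))/254 - 1125 = (1/254)*(-44/31) - 1125 = -22/3937 - 1125 = -4429147/3937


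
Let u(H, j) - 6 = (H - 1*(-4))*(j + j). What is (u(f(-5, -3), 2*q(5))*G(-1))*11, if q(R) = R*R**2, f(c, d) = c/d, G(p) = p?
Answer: -93698/3 ≈ -31233.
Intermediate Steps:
q(R) = R**3
u(H, j) = 6 + 2*j*(4 + H) (u(H, j) = 6 + (H - 1*(-4))*(j + j) = 6 + (H + 4)*(2*j) = 6 + (4 + H)*(2*j) = 6 + 2*j*(4 + H))
(u(f(-5, -3), 2*q(5))*G(-1))*11 = ((6 + 8*(2*5**3) + 2*(-5/(-3))*(2*5**3))*(-1))*11 = ((6 + 8*(2*125) + 2*(-5*(-1/3))*(2*125))*(-1))*11 = ((6 + 8*250 + 2*(5/3)*250)*(-1))*11 = ((6 + 2000 + 2500/3)*(-1))*11 = ((8518/3)*(-1))*11 = -8518/3*11 = -93698/3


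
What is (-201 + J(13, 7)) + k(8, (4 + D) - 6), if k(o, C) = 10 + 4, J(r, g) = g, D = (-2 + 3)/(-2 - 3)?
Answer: -180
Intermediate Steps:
D = -⅕ (D = 1/(-5) = 1*(-⅕) = -⅕ ≈ -0.20000)
k(o, C) = 14
(-201 + J(13, 7)) + k(8, (4 + D) - 6) = (-201 + 7) + 14 = -194 + 14 = -180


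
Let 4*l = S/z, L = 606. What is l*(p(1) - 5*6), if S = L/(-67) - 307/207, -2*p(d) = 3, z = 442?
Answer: 1022077/5448976 ≈ 0.18757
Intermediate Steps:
p(d) = -3/2 (p(d) = -½*3 = -3/2)
S = -146011/13869 (S = 606/(-67) - 307/207 = 606*(-1/67) - 307*1/207 = -606/67 - 307/207 = -146011/13869 ≈ -10.528)
l = -146011/24520392 (l = (-146011/13869/442)/4 = (-146011/13869*1/442)/4 = (¼)*(-146011/6130098) = -146011/24520392 ≈ -0.0059547)
l*(p(1) - 5*6) = -146011*(-3/2 - 5*6)/24520392 = -146011*(-3/2 - 30)/24520392 = -146011/24520392*(-63/2) = 1022077/5448976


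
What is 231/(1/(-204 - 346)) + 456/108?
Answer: -1143412/9 ≈ -1.2705e+5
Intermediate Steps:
231/(1/(-204 - 346)) + 456/108 = 231/(1/(-550)) + 456*(1/108) = 231/(-1/550) + 38/9 = 231*(-550) + 38/9 = -127050 + 38/9 = -1143412/9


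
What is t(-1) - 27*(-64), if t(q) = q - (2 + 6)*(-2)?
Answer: 1743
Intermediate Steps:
t(q) = 16 + q (t(q) = q - 8*(-2) = q - 1*(-16) = q + 16 = 16 + q)
t(-1) - 27*(-64) = (16 - 1) - 27*(-64) = 15 + 1728 = 1743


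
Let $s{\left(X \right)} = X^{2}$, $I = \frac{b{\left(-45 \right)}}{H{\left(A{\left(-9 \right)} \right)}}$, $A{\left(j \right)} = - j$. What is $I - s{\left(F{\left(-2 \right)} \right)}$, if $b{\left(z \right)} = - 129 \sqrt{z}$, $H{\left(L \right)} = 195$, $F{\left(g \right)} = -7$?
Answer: $-49 - \frac{129 i \sqrt{5}}{65} \approx -49.0 - 4.4377 i$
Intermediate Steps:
$I = - \frac{129 i \sqrt{5}}{65}$ ($I = \frac{\left(-129\right) \sqrt{-45}}{195} = - 129 \cdot 3 i \sqrt{5} \cdot \frac{1}{195} = - 387 i \sqrt{5} \cdot \frac{1}{195} = - \frac{129 i \sqrt{5}}{65} \approx - 4.4377 i$)
$I - s{\left(F{\left(-2 \right)} \right)} = - \frac{129 i \sqrt{5}}{65} - \left(-7\right)^{2} = - \frac{129 i \sqrt{5}}{65} - 49 = -49 - \frac{129 i \sqrt{5}}{65}$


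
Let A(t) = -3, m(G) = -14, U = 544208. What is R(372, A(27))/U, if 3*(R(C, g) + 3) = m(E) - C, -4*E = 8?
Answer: -395/1632624 ≈ -0.00024194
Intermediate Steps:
E = -2 (E = -¼*8 = -2)
R(C, g) = -23/3 - C/3 (R(C, g) = -3 + (-14 - C)/3 = -3 + (-14/3 - C/3) = -23/3 - C/3)
R(372, A(27))/U = (-23/3 - ⅓*372)/544208 = (-23/3 - 124)*(1/544208) = -395/3*1/544208 = -395/1632624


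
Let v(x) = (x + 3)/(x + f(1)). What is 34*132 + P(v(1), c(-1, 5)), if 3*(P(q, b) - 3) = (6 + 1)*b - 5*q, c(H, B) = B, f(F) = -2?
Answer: 13528/3 ≈ 4509.3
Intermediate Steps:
v(x) = (3 + x)/(-2 + x) (v(x) = (x + 3)/(x - 2) = (3 + x)/(-2 + x))
P(q, b) = 3 - 5*q/3 + 7*b/3 (P(q, b) = 3 + ((6 + 1)*b - 5*q)/3 = 3 + (7*b - 5*q)/3 = 3 + (-5*q + 7*b)/3 = 3 + (-5*q/3 + 7*b/3) = 3 - 5*q/3 + 7*b/3)
34*132 + P(v(1), c(-1, 5)) = 34*132 + (3 - 5*(3 + 1)/(3*(-2 + 1)) + (7/3)*5) = 4488 + (3 - 5*4/(3*(-1)) + 35/3) = 4488 + (3 - (-5)*4/3 + 35/3) = 4488 + (3 - 5/3*(-4) + 35/3) = 4488 + (3 + 20/3 + 35/3) = 4488 + 64/3 = 13528/3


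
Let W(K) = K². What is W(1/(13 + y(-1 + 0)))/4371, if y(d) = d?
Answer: 1/629424 ≈ 1.5888e-6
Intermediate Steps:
W(1/(13 + y(-1 + 0)))/4371 = (1/(13 + (-1 + 0)))²/4371 = (1/(13 - 1))²*(1/4371) = (1/12)²*(1/4371) = (1/144)*(1/4371) = 1/629424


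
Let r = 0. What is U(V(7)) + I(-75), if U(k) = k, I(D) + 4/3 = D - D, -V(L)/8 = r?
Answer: -4/3 ≈ -1.3333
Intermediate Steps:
V(L) = 0 (V(L) = -8*0 = 0)
I(D) = -4/3 (I(D) = -4/3 + (D - D) = -4/3 + 0 = -4/3)
U(V(7)) + I(-75) = 0 - 4/3 = -4/3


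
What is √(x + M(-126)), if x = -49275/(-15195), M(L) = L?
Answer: 3*I*√13996621/1013 ≈ 11.08*I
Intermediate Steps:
x = 3285/1013 (x = -49275*(-1/15195) = 3285/1013 ≈ 3.2428)
√(x + M(-126)) = √(3285/1013 - 126) = √(-124353/1013) = 3*I*√13996621/1013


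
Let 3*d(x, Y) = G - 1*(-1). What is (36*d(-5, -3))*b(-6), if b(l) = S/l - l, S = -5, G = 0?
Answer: 82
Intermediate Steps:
d(x, Y) = ⅓ (d(x, Y) = (0 - 1*(-1))/3 = (0 + 1)/3 = (⅓)*1 = ⅓)
b(l) = -l - 5/l (b(l) = -5/l - l = -l - 5/l)
(36*d(-5, -3))*b(-6) = (36*(⅓))*(-1*(-6) - 5/(-6)) = 12*(6 - 5*(-⅙)) = 12*(6 + ⅚) = 12*(41/6) = 82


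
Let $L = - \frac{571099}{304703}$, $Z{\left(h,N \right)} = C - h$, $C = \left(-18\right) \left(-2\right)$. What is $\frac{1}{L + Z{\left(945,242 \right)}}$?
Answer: $- \frac{304703}{277546126} \approx -0.0010978$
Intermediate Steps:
$C = 36$
$Z{\left(h,N \right)} = 36 - h$
$L = - \frac{571099}{304703}$ ($L = \left(-571099\right) \frac{1}{304703} = - \frac{571099}{304703} \approx -1.8743$)
$\frac{1}{L + Z{\left(945,242 \right)}} = \frac{1}{- \frac{571099}{304703} + \left(36 - 945\right)} = \frac{1}{- \frac{571099}{304703} - 909} = \frac{1}{- \frac{277546126}{304703}} = - \frac{304703}{277546126}$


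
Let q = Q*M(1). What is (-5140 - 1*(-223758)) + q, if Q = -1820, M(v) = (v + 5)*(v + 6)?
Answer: 142178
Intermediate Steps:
M(v) = (5 + v)*(6 + v)
q = -76440 (q = -1820*(30 + 1² + 11*1) = -1820*(30 + 1 + 11) = -1820*42 = -76440)
(-5140 - 1*(-223758)) + q = (-5140 - 1*(-223758)) - 76440 = (-5140 + 223758) - 76440 = 218618 - 76440 = 142178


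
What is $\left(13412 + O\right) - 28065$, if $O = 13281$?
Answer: $-1372$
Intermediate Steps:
$\left(13412 + O\right) - 28065 = \left(13412 + 13281\right) - 28065 = 26693 - 28065 = -1372$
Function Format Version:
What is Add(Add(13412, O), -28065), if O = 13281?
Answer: -1372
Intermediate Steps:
Add(Add(13412, O), -28065) = Add(Add(13412, 13281), -28065) = Add(26693, -28065) = -1372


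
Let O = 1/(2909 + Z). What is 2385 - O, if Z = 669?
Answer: 8533529/3578 ≈ 2385.0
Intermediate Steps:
O = 1/3578 (O = 1/(2909 + 669) = 1/3578 ≈ 0.00027949)
2385 - O = 2385 - 1*1/3578 = 2385 - 1/3578 = 8533529/3578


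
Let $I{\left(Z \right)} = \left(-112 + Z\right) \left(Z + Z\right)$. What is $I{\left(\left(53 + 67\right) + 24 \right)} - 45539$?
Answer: $-36323$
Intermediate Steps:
$I{\left(Z \right)} = 2 Z \left(-112 + Z\right)$ ($I{\left(Z \right)} = \left(-112 + Z\right) 2 Z = 2 Z \left(-112 + Z\right)$)
$I{\left(\left(53 + 67\right) + 24 \right)} - 45539 = 2 \left(\left(53 + 67\right) + 24\right) \left(-112 + \left(\left(53 + 67\right) + 24\right)\right) - 45539 = 2 \left(120 + 24\right) \left(-112 + \left(120 + 24\right)\right) - 45539 = 2 \cdot 144 \left(-112 + 144\right) - 45539 = 2 \cdot 144 \cdot 32 - 45539 = 9216 - 45539 = -36323$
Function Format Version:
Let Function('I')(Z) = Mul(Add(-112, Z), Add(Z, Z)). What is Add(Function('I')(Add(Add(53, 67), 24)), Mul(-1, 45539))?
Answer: -36323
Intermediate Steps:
Function('I')(Z) = Mul(2, Z, Add(-112, Z)) (Function('I')(Z) = Mul(Add(-112, Z), Mul(2, Z)) = Mul(2, Z, Add(-112, Z)))
Add(Function('I')(Add(Add(53, 67), 24)), Mul(-1, 45539)) = Add(Mul(2, Add(Add(53, 67), 24), Add(-112, Add(Add(53, 67), 24))), Mul(-1, 45539)) = Add(Mul(2, Add(120, 24), Add(-112, Add(120, 24))), -45539) = Add(Mul(2, 144, Add(-112, 144)), -45539) = Add(Mul(2, 144, 32), -45539) = Add(9216, -45539) = -36323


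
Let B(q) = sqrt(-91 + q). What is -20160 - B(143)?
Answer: -20160 - 2*sqrt(13) ≈ -20167.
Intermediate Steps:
-20160 - B(143) = -20160 - sqrt(-91 + 143) = -20160 - sqrt(52) = -20160 - 2*sqrt(13)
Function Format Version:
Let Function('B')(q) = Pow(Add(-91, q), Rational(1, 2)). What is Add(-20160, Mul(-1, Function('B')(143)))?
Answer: Add(-20160, Mul(-2, Pow(13, Rational(1, 2)))) ≈ -20167.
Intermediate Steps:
Add(-20160, Mul(-1, Function('B')(143))) = Add(-20160, Mul(-1, Pow(Add(-91, 143), Rational(1, 2)))) = Add(-20160, Mul(-1, Pow(52, Rational(1, 2)))) = Add(-20160, Mul(-1, Mul(2, Pow(13, Rational(1, 2))))) = Add(-20160, Mul(-2, Pow(13, Rational(1, 2))))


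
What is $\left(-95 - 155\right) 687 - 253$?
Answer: $-172003$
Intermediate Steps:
$\left(-95 - 155\right) 687 - 253 = \left(-250\right) 687 - 253 = -171750 - 253 = -172003$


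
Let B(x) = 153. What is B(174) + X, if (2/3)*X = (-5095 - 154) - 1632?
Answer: -20337/2 ≈ -10169.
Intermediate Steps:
X = -20643/2 (X = 3*((-5095 - 154) - 1632)/2 = 3*(-5249 - 1632)/2 = (3/2)*(-6881) = -20643/2 ≈ -10322.)
B(174) + X = 153 - 20643/2 = -20337/2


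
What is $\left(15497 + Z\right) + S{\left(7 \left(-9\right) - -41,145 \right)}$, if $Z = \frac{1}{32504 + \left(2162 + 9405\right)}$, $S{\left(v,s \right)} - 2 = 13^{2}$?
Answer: $\frac{690504429}{44071} \approx 15668.0$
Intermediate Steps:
$S{\left(v,s \right)} = 171$ ($S{\left(v,s \right)} = 2 + 13^{2} = 2 + 169 = 171$)
$Z = \frac{1}{44071}$ ($Z = \frac{1}{32504 + 11567} = \frac{1}{44071} \approx 2.2691 \cdot 10^{-5}$)
$\left(15497 + Z\right) + S{\left(7 \left(-9\right) - -41,145 \right)} = \left(15497 + \frac{1}{44071}\right) + 171 = \frac{682968288}{44071} + 171 = \frac{690504429}{44071}$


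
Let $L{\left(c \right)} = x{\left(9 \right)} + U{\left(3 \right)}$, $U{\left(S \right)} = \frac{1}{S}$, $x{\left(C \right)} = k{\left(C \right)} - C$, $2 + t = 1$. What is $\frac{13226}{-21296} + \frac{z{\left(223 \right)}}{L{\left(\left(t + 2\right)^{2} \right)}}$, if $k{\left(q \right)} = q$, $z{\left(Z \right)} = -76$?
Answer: $- \frac{2434357}{10648} \approx -228.62$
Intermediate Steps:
$t = -1$ ($t = -2 + 1 = -1$)
$x{\left(C \right)} = 0$ ($x{\left(C \right)} = C - C = 0$)
$L{\left(c \right)} = \frac{1}{3}$ ($L{\left(c \right)} = 0 + \frac{1}{3} = \frac{1}{3}$)
$\frac{13226}{-21296} + \frac{z{\left(223 \right)}}{L{\left(\left(t + 2\right)^{2} \right)}} = \frac{13226}{-21296} - 76 \frac{1}{\frac{1}{3}} = 13226 \left(- \frac{1}{21296}\right) - 228 = - \frac{6613}{10648} - 228 = - \frac{2434357}{10648}$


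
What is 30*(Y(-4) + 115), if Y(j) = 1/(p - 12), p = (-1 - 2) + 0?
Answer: 3448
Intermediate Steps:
p = -3 (p = -3 + 0 = -3)
Y(j) = -1/15 (Y(j) = 1/(-3 - 12) = 1/(-15) = -1/15)
30*(Y(-4) + 115) = 30*(-1/15 + 115) = 30*(1724/15) = 3448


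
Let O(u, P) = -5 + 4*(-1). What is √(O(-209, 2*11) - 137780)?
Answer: I*√137789 ≈ 371.2*I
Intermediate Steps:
O(u, P) = -9 (O(u, P) = -5 - 4 = -9)
√(O(-209, 2*11) - 137780) = √(-9 - 137780) = √(-137789) = I*√137789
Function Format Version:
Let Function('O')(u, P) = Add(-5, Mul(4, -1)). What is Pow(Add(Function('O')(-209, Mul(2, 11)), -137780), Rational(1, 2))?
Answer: Mul(I, Pow(137789, Rational(1, 2))) ≈ Mul(371.20, I)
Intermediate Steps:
Function('O')(u, P) = -9 (Function('O')(u, P) = Add(-5, -4) = -9)
Pow(Add(Function('O')(-209, Mul(2, 11)), -137780), Rational(1, 2)) = Pow(Add(-9, -137780), Rational(1, 2)) = Pow(-137789, Rational(1, 2)) = Mul(I, Pow(137789, Rational(1, 2)))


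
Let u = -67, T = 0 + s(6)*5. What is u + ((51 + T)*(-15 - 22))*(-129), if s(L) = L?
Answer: 386546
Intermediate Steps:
T = 30 (T = 0 + 6*5 = 0 + 30 = 30)
u + ((51 + T)*(-15 - 22))*(-129) = -67 + ((51 + 30)*(-15 - 22))*(-129) = -67 + (81*(-37))*(-129) = -67 - 2997*(-129) = -67 + 386613 = 386546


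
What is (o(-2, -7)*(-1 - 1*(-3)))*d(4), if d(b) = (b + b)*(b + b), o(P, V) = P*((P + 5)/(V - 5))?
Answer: 64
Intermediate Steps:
o(P, V) = P*(5 + P)/(-5 + V) (o(P, V) = P*((5 + P)/(-5 + V)) = P*(5 + P)/(-5 + V))
d(b) = 4*b² (d(b) = (2*b)*(2*b) = 4*b²)
(o(-2, -7)*(-1 - 1*(-3)))*d(4) = ((-2*(5 - 2)/(-5 - 7))*(-1 - 1*(-3)))*(4*4²) = ((-2*3/(-12))*(-1 + 3))*(4*16) = (-2*(-1/12)*3*2)*64 = ((½)*2)*64 = 1*64 = 64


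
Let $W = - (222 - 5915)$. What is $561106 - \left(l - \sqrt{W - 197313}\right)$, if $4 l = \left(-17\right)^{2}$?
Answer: $\frac{2244135}{4} + 2 i \sqrt{47905} \approx 5.6103 \cdot 10^{5} + 437.74 i$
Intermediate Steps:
$l = \frac{289}{4}$ ($l = \frac{\left(-17\right)^{2}}{4} = \frac{1}{4} \cdot 289 = \frac{289}{4} \approx 72.25$)
$W = 5693$ ($W = - (222 - 5915) = \left(-1\right) \left(-5693\right) = 5693$)
$561106 - \left(l - \sqrt{W - 197313}\right) = 561106 + \left(\sqrt{5693 - 197313} - \frac{289}{4}\right) = 561106 - \left(\frac{289}{4} - \sqrt{-191620}\right) = 561106 - \left(\frac{289}{4} - 2 i \sqrt{47905}\right) = \frac{2244135}{4} + 2 i \sqrt{47905}$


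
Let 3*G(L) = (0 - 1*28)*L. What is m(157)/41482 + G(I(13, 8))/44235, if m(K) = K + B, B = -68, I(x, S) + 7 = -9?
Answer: 30394681/5504868810 ≈ 0.0055214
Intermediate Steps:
I(x, S) = -16 (I(x, S) = -7 - 9 = -16)
m(K) = -68 + K (m(K) = K - 68 = -68 + K)
G(L) = -28*L/3 (G(L) = ((0 - 1*28)*L)/3 = ((0 - 28)*L)/3 = (-28*L)/3 = -28*L/3)
m(157)/41482 + G(I(13, 8))/44235 = (-68 + 157)/41482 - 28/3*(-16)/44235 = 89*(1/41482) + (448/3)*(1/44235) = 89/41482 + 448/132705 = 30394681/5504868810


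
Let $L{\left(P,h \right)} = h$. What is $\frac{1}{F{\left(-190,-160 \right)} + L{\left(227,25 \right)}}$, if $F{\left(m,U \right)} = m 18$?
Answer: $- \frac{1}{3395} \approx -0.00029455$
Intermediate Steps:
$F{\left(m,U \right)} = 18 m$
$\frac{1}{F{\left(-190,-160 \right)} + L{\left(227,25 \right)}} = \frac{1}{18 \left(-190\right) + 25} = \frac{1}{-3420 + 25} = \frac{1}{-3395} = - \frac{1}{3395}$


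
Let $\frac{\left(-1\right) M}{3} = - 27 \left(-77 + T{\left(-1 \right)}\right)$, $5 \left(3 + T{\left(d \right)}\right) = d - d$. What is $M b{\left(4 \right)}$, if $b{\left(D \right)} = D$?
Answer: $-25920$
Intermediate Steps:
$T{\left(d \right)} = -3$ ($T{\left(d \right)} = -3 + \frac{d - d}{5} = -3 + \frac{1}{5} \cdot 0 = -3 + 0 = -3$)
$M = -6480$ ($M = - 3 \left(- 27 \left(-77 - 3\right)\right) = - 3 \left(\left(-27\right) \left(-80\right)\right) = \left(-3\right) 2160 = -6480$)
$M b{\left(4 \right)} = \left(-6480\right) 4 = -25920$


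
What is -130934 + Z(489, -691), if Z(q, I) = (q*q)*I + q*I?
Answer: -165701444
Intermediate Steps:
Z(q, I) = I*q + I*q**2 (Z(q, I) = q**2*I + I*q = I*q**2 + I*q = I*q + I*q**2)
-130934 + Z(489, -691) = -130934 - 691*489*(1 + 489) = -130934 - 691*489*490 = -130934 - 165570510 = -165701444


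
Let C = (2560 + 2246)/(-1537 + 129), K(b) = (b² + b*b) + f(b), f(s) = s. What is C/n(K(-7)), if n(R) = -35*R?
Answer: 2403/2242240 ≈ 0.0010717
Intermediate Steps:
K(b) = b + 2*b² (K(b) = (b² + b*b) + b = (b² + b²) + b = 2*b² + b = b + 2*b²)
C = -2403/704 (C = 4806/(-1408) = 4806*(-1/1408) = -2403/704 ≈ -3.4134)
C/n(K(-7)) = -2403*1/(245*(1 + 2*(-7)))/704 = -2403*1/(245*(1 - 14))/704 = -2403/(704*((-(-245)*(-13)))) = -2403/(704*((-35*91))) = -2403/704/(-3185) = -2403/704*(-1/3185) = 2403/2242240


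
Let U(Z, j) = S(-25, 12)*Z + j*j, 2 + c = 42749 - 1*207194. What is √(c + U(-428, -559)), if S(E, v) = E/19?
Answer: √53643574/19 ≈ 385.48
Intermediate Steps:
c = -164447 (c = -2 + (42749 - 1*207194) = -2 + (42749 - 207194) = -2 - 164445 = -164447)
S(E, v) = E/19 (S(E, v) = E*(1/19) = E/19)
U(Z, j) = j² - 25*Z/19 (U(Z, j) = ((1/19)*(-25))*Z + j*j = -25*Z/19 + j² = j² - 25*Z/19)
√(c + U(-428, -559)) = √(-164447 + ((-559)² - 25/19*(-428))) = √(-164447 + (312481 + 10700/19)) = √(-164447 + 5947839/19) = √(2823346/19) = √53643574/19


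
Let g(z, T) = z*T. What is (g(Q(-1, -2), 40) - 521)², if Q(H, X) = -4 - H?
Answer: 410881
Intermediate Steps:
g(z, T) = T*z
(g(Q(-1, -2), 40) - 521)² = (40*(-4 - 1*(-1)) - 521)² = (40*(-4 + 1) - 521)² = (40*(-3) - 521)² = (-120 - 521)² = (-641)² = 410881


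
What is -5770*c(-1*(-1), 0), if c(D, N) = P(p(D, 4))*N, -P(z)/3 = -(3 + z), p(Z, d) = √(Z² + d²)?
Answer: 0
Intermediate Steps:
P(z) = 9 + 3*z (P(z) = -(-3)*(3 + z) = -3*(-3 - z) = 9 + 3*z)
c(D, N) = N*(9 + 3*√(16 + D²)) (c(D, N) = (9 + 3*√(D² + 4²))*N = (9 + 3*√(D² + 16))*N = (9 + 3*√(16 + D²))*N = N*(9 + 3*√(16 + D²)))
-5770*c(-1*(-1), 0) = -17310*0*(3 + √(16 + (-1*(-1))²)) = -17310*0*(3 + √(16 + 1²)) = -17310*0*(3 + √(16 + 1)) = -17310*0*(3 + √17) = -5770*0 = 0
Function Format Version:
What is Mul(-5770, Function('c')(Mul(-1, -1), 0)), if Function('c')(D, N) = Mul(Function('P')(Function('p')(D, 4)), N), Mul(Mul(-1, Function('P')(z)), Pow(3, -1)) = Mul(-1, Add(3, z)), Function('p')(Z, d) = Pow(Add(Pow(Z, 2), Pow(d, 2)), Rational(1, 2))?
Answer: 0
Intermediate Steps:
Function('P')(z) = Add(9, Mul(3, z)) (Function('P')(z) = Mul(-3, Mul(-1, Add(3, z))) = Mul(-3, Add(-3, Mul(-1, z))) = Add(9, Mul(3, z)))
Function('c')(D, N) = Mul(N, Add(9, Mul(3, Pow(Add(16, Pow(D, 2)), Rational(1, 2))))) (Function('c')(D, N) = Mul(Add(9, Mul(3, Pow(Add(Pow(D, 2), Pow(4, 2)), Rational(1, 2)))), N) = Mul(Add(9, Mul(3, Pow(Add(Pow(D, 2), 16), Rational(1, 2)))), N) = Mul(Add(9, Mul(3, Pow(Add(16, Pow(D, 2)), Rational(1, 2)))), N) = Mul(N, Add(9, Mul(3, Pow(Add(16, Pow(D, 2)), Rational(1, 2))))))
Mul(-5770, Function('c')(Mul(-1, -1), 0)) = Mul(-5770, Mul(3, 0, Add(3, Pow(Add(16, Pow(Mul(-1, -1), 2)), Rational(1, 2))))) = Mul(-5770, Mul(3, 0, Add(3, Pow(Add(16, Pow(1, 2)), Rational(1, 2))))) = Mul(-5770, Mul(3, 0, Add(3, Pow(Add(16, 1), Rational(1, 2))))) = Mul(-5770, Mul(3, 0, Add(3, Pow(17, Rational(1, 2))))) = Mul(-5770, 0) = 0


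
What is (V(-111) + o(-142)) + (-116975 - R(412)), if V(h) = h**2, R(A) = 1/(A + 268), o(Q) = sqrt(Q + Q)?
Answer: -71164721/680 + 2*I*sqrt(71) ≈ -1.0465e+5 + 16.852*I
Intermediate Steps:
o(Q) = sqrt(2)*sqrt(Q) (o(Q) = sqrt(2*Q) = sqrt(2)*sqrt(Q))
R(A) = 1/(268 + A)
(V(-111) + o(-142)) + (-116975 - R(412)) = ((-111)**2 + sqrt(2)*sqrt(-142)) + (-116975 - 1/(268 + 412)) = (12321 + sqrt(2)*(I*sqrt(142))) + (-116975 - 1/680) = (12321 + 2*I*sqrt(71)) + (-116975 - 1*1/680) = (12321 + 2*I*sqrt(71)) + (-116975 - 1/680) = (12321 + 2*I*sqrt(71)) - 79543001/680 = -71164721/680 + 2*I*sqrt(71)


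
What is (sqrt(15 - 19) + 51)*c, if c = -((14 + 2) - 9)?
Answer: -357 - 14*I ≈ -357.0 - 14.0*I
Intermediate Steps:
c = -7 (c = -(16 - 9) = -1*7 = -7)
(sqrt(15 - 19) + 51)*c = (sqrt(15 - 19) + 51)*(-7) = (sqrt(-4) + 51)*(-7) = (2*I + 51)*(-7) = (51 + 2*I)*(-7) = -357 - 14*I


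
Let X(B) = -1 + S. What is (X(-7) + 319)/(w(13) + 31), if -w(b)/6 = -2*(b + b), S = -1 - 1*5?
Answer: 312/343 ≈ 0.90962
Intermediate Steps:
S = -6 (S = -1 - 5 = -6)
w(b) = 24*b (w(b) = -(-12)*(b + b) = -(-12)*2*b = -(-24)*b = 24*b)
X(B) = -7 (X(B) = -1 - 6 = -7)
(X(-7) + 319)/(w(13) + 31) = (-7 + 319)/(24*13 + 31) = 312/(312 + 31) = 312/343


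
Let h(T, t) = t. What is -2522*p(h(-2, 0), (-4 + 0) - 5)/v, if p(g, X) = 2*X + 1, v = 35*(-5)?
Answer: -42874/175 ≈ -244.99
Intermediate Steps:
v = -175
p(g, X) = 1 + 2*X
-2522*p(h(-2, 0), (-4 + 0) - 5)/v = -2522*(1 + 2*((-4 + 0) - 5))/(-175) = -2522*(1 + 2*(-4 - 5))*(-1)/175 = -2522*(1 + 2*(-9))*(-1)/175 = -2522*(1 - 18)*(-1)/175 = -(-42874)*(-1)/175 = -2522*17/175 = -42874/175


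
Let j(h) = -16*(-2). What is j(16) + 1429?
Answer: 1461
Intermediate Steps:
j(h) = 32
j(16) + 1429 = 32 + 1429 = 1461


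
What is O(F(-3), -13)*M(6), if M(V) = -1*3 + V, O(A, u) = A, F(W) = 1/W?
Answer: -1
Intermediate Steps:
M(V) = -3 + V
O(F(-3), -13)*M(6) = (-3 + 6)/(-3) = -⅓*3 = -1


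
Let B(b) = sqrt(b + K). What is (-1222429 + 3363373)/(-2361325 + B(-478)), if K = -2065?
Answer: -210644357950/232327323257 - 89206*I*sqrt(2543)/232327323257 ≈ -0.90667 - 1.9363e-5*I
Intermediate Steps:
B(b) = sqrt(-2065 + b) (B(b) = sqrt(b - 2065) = sqrt(-2065 + b))
(-1222429 + 3363373)/(-2361325 + B(-478)) = (-1222429 + 3363373)/(-2361325 + sqrt(-2065 - 478)) = 2140944/(-2361325 + sqrt(-2543)) = 2140944/(-2361325 + I*sqrt(2543))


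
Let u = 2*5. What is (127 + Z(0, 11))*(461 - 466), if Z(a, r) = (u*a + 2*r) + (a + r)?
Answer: -800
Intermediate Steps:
u = 10
Z(a, r) = 3*r + 11*a (Z(a, r) = (10*a + 2*r) + (a + r) = (2*r + 10*a) + (a + r) = 3*r + 11*a)
(127 + Z(0, 11))*(461 - 466) = (127 + (3*11 + 11*0))*(461 - 466) = (127 + (33 + 0))*(-5) = (127 + 33)*(-5) = 160*(-5) = -800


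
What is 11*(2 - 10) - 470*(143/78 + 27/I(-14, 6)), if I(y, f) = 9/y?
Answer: 56371/3 ≈ 18790.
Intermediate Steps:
11*(2 - 10) - 470*(143/78 + 27/I(-14, 6)) = 11*(2 - 10) - 470*(143/78 + 27/((9/(-14)))) = 11*(-8) - 470*(143*(1/78) + 27/((9*(-1/14)))) = -88 - 470*(11/6 + 27/(-9/14)) = -88 - 470*(11/6 + 27*(-14/9)) = -88 - 470*(11/6 - 42) = -88 - 470*(-241/6) = -88 + 56635/3 = 56371/3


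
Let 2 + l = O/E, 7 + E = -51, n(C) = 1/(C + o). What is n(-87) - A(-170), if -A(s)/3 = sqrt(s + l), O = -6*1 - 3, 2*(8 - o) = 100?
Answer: -1/129 + 3*I*sqrt(578086)/58 ≈ -0.0077519 + 39.327*I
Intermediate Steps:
o = -42 (o = 8 - 1/2*100 = 8 - 50 = -42)
O = -9 (O = -6 - 3 = -9)
n(C) = 1/(-42 + C) (n(C) = 1/(C - 42) = 1/(-42 + C))
E = -58 (E = -7 - 51 = -58)
l = -107/58 (l = -2 - 9/(-58) = -2 - 9*(-1/58) = -2 + 9/58 = -107/58 ≈ -1.8448)
A(s) = -3*sqrt(-107/58 + s) (A(s) = -3*sqrt(s - 107/58) = -3*sqrt(-107/58 + s))
n(-87) - A(-170) = 1/(-42 - 87) - (-3)*sqrt(-6206 + 3364*(-170))/58 = 1/(-129) - (-3)*sqrt(-6206 - 571880)/58 = -1/129 - (-3)*sqrt(-578086)/58 = -1/129 - (-3)*I*sqrt(578086)/58 = -1/129 + 3*I*sqrt(578086)/58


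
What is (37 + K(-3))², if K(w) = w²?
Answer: 2116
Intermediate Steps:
(37 + K(-3))² = (37 + (-3)²)² = (37 + 9)² = 46² = 2116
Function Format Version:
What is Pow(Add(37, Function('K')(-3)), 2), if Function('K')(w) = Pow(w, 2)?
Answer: 2116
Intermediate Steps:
Pow(Add(37, Function('K')(-3)), 2) = Pow(Add(37, Pow(-3, 2)), 2) = Pow(Add(37, 9), 2) = Pow(46, 2) = 2116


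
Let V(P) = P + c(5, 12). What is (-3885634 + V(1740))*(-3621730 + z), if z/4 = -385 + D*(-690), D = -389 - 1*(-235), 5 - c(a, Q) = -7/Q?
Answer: 74529410705015/6 ≈ 1.2422e+13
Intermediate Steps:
c(a, Q) = 5 + 7/Q (c(a, Q) = 5 - (-7)/Q = 5 + 7/Q)
D = -154 (D = -389 + 235 = -154)
V(P) = 67/12 + P (V(P) = P + (5 + 7/12) = P + 67/12 = 67/12 + P)
z = 423500 (z = 4*(-385 - 154*(-690)) = 4*(-385 + 106260) = 4*105875 = 423500)
(-3885634 + V(1740))*(-3621730 + z) = (-3885634 + (67/12 + 1740))*(-3621730 + 423500) = (-3885634 + 20947/12)*(-3198230) = -46606661/12*(-3198230) = 74529410705015/6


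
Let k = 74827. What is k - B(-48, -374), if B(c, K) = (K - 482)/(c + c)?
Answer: 897817/12 ≈ 74818.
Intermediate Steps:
B(c, K) = (-482 + K)/(2*c) (B(c, K) = (-482 + K)/((2*c)) = (-482 + K)*(1/(2*c)) = (-482 + K)/(2*c))
k - B(-48, -374) = 74827 - (-482 - 374)/(2*(-48)) = 74827 - (-1)*(-856)/(2*48) = 74827 - 1*107/12 = 74827 - 107/12 = 897817/12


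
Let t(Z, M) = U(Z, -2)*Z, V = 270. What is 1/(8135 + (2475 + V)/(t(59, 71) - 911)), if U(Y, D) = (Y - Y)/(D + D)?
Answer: 911/7408240 ≈ 0.00012297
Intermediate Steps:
U(Y, D) = 0 (U(Y, D) = 0/((2*D)) = 0*(1/(2*D)) = 0)
t(Z, M) = 0 (t(Z, M) = 0*Z = 0)
1/(8135 + (2475 + V)/(t(59, 71) - 911)) = 1/(8135 + (2475 + 270)/(0 - 911)) = 1/(8135 + 2745/(-911)) = 1/(8135 + 2745*(-1/911)) = 1/(8135 - 2745/911) = 1/(7408240/911) = 911/7408240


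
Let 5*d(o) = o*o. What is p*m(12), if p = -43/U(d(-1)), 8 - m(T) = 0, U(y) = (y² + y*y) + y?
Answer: -8600/7 ≈ -1228.6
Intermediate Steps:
d(o) = o²/5 (d(o) = (o*o)/5 = o²/5)
U(y) = y + 2*y² (U(y) = (y² + y²) + y = 2*y² + y = y + 2*y²)
m(T) = 8 (m(T) = 8 - 1*0 = 8 + 0 = 8)
p = -1075/7 (p = -43*5/(1 + 2*((⅕)*(-1)²)) = -43*5/(1 + 2*((⅕)*1)) = -43*5/(1 + 2*(⅕)) = -43*5/(1 + ⅖) = -43/((⅕)*(7/5)) = -43/7/25 = -43*25/7 = -1075/7 ≈ -153.57)
p*m(12) = -1075/7*8 = -8600/7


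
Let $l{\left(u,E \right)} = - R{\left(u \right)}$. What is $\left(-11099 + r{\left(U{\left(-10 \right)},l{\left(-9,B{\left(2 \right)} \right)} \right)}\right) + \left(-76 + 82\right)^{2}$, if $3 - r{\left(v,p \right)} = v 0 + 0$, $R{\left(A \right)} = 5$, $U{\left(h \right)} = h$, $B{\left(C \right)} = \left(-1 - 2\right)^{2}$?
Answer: $-11060$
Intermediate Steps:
$B{\left(C \right)} = 9$ ($B{\left(C \right)} = \left(-3\right)^{2} = 9$)
$l{\left(u,E \right)} = -5$ ($l{\left(u,E \right)} = \left(-1\right) 5 = -5$)
$r{\left(v,p \right)} = 3$ ($r{\left(v,p \right)} = 3 - \left(v 0 + 0\right) = 3 - \left(0 + 0\right) = 3 - 0 = 3 + 0 = 3$)
$\left(-11099 + r{\left(U{\left(-10 \right)},l{\left(-9,B{\left(2 \right)} \right)} \right)}\right) + \left(-76 + 82\right)^{2} = \left(-11099 + 3\right) + \left(-76 + 82\right)^{2} = -11096 + 6^{2} = -11096 + 36 = -11060$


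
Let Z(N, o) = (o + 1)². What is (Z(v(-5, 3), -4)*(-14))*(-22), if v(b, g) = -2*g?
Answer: 2772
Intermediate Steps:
Z(N, o) = (1 + o)²
(Z(v(-5, 3), -4)*(-14))*(-22) = ((1 - 4)²*(-14))*(-22) = ((-3)²*(-14))*(-22) = (9*(-14))*(-22) = -126*(-22) = 2772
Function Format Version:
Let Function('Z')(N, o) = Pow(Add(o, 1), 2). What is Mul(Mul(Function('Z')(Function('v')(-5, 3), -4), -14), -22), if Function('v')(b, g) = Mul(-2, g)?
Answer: 2772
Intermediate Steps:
Function('Z')(N, o) = Pow(Add(1, o), 2)
Mul(Mul(Function('Z')(Function('v')(-5, 3), -4), -14), -22) = Mul(Mul(Pow(Add(1, -4), 2), -14), -22) = Mul(Mul(Pow(-3, 2), -14), -22) = Mul(Mul(9, -14), -22) = Mul(-126, -22) = 2772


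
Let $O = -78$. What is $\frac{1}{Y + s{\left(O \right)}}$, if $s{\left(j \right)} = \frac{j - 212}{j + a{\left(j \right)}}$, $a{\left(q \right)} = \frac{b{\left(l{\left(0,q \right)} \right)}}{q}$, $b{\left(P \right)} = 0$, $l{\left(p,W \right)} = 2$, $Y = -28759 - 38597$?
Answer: $- \frac{39}{2626739} \approx -1.4847 \cdot 10^{-5}$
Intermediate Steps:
$Y = -67356$
$a{\left(q \right)} = 0$ ($a{\left(q \right)} = \frac{0}{q} = 0$)
$s{\left(j \right)} = \frac{-212 + j}{j}$ ($s{\left(j \right)} = \frac{j - 212}{j + 0} = \frac{-212 + j}{j}$)
$\frac{1}{Y + s{\left(O \right)}} = \frac{1}{-67356 + \frac{-212 - 78}{-78}} = \frac{1}{-67356 - - \frac{145}{39}} = \frac{1}{-67356 + \frac{145}{39}} = \frac{1}{- \frac{2626739}{39}} = - \frac{39}{2626739}$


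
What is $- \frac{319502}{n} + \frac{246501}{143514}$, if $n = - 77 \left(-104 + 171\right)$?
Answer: $\frac{11164347}{175406} \approx 63.649$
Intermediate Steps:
$n = -5159$ ($n = \left(-77\right) 67 = -5159$)
$- \frac{319502}{n} + \frac{246501}{143514} = - \frac{319502}{-5159} + \frac{246501}{143514} = \left(-319502\right) \left(- \frac{1}{5159}\right) + 246501 \cdot \frac{1}{143514} = \frac{319502}{5159} + \frac{27389}{15946} = \frac{11164347}{175406}$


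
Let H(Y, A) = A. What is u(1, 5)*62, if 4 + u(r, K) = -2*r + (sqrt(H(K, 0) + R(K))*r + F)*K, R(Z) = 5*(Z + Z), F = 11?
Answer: 3038 + 1550*sqrt(2) ≈ 5230.0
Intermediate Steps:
R(Z) = 10*Z (R(Z) = 5*(2*Z) = 10*Z)
u(r, K) = -4 - 2*r + K*(11 + r*sqrt(10)*sqrt(K)) (u(r, K) = -4 + (-2*r + (sqrt(0 + 10*K)*r + 11)*K) = -4 + (-2*r + (sqrt(10*K)*r + 11)*K) = -4 + (-2*r + ((sqrt(10)*sqrt(K))*r + 11)*K) = -4 + (-2*r + (r*sqrt(10)*sqrt(K) + 11)*K) = -4 + (-2*r + (11 + r*sqrt(10)*sqrt(K))*K) = -4 + (-2*r + K*(11 + r*sqrt(10)*sqrt(K))) = -4 - 2*r + K*(11 + r*sqrt(10)*sqrt(K)))
u(1, 5)*62 = (-4 - 2*1 + 11*5 + 1*sqrt(10)*5**(3/2))*62 = (-4 - 2 + 55 + 1*sqrt(10)*(5*sqrt(5)))*62 = (-4 - 2 + 55 + 25*sqrt(2))*62 = (49 + 25*sqrt(2))*62 = 3038 + 1550*sqrt(2)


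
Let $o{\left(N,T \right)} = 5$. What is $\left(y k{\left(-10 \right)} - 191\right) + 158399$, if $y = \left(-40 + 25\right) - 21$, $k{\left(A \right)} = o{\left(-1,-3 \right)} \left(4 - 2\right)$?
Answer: $157848$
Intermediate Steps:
$k{\left(A \right)} = 10$ ($k{\left(A \right)} = 5 \left(4 - 2\right) = 5 \cdot 2 = 10$)
$y = -36$ ($y = -15 - 21 = -36$)
$\left(y k{\left(-10 \right)} - 191\right) + 158399 = \left(\left(-36\right) 10 - 191\right) + 158399 = \left(-360 - 191\right) + 158399 = -551 + 158399 = 157848$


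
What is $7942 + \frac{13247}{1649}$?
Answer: $\frac{13109605}{1649} \approx 7950.0$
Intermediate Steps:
$7942 + \frac{13247}{1649} = \frac{13109605}{1649}$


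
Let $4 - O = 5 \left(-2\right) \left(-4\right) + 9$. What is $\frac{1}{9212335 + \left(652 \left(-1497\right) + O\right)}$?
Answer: $\frac{1}{8236246} \approx 1.2141 \cdot 10^{-7}$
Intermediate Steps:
$O = -45$ ($O = 4 - \left(5 \left(-2\right) \left(-4\right) + 9\right) = 4 - \left(\left(-10\right) \left(-4\right) + 9\right) = 4 - \left(40 + 9\right) = 4 - 49 = -45$)
$\frac{1}{9212335 + \left(652 \left(-1497\right) + O\right)} = \frac{1}{9212335 + \left(652 \left(-1497\right) - 45\right)} = \frac{1}{9212335 - 976089} = \frac{1}{8236246}$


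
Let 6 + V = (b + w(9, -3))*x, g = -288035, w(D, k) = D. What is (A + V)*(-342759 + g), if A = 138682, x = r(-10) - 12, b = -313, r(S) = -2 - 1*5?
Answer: -91119454888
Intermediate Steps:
r(S) = -7 (r(S) = -2 - 5 = -7)
x = -19 (x = -7 - 12 = -19)
V = 5770 (V = -6 + (-313 + 9)*(-19) = -6 - 304*(-19) = -6 + 5776 = 5770)
(A + V)*(-342759 + g) = (138682 + 5770)*(-342759 - 288035) = 144452*(-630794) = -91119454888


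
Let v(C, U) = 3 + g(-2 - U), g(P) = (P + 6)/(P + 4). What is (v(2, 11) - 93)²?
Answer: 644809/81 ≈ 7960.6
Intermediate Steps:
g(P) = (6 + P)/(4 + P)
v(C, U) = 3 + (4 - U)/(2 - U) (v(C, U) = 3 + (6 + (-2 - U))/(4 + (-2 - U)) = 3 + (4 - U)/(2 - U))
(v(2, 11) - 93)² = (2*(-5 + 2*11)/(-2 + 11) - 93)² = (2*(-5 + 22)/9 - 93)² = (2*(⅑)*17 - 93)² = (34/9 - 93)² = (-803/9)² = 644809/81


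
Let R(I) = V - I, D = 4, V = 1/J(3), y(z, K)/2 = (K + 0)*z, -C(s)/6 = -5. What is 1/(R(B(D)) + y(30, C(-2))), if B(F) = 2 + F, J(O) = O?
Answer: 3/5383 ≈ 0.00055731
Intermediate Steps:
C(s) = 30 (C(s) = -6*(-5) = 30)
y(z, K) = 2*K*z (y(z, K) = 2*((K + 0)*z) = 2*(K*z) = 2*K*z)
V = 1/3 ≈ 0.33333
R(I) = 1/3 - I
1/(R(B(D)) + y(30, C(-2))) = 1/((1/3 - (2 + 4)) + 2*30*30) = 1/((1/3 - 1*6) + 1800) = 1/((1/3 - 6) + 1800) = 1/(-17/3 + 1800) = 1/(5383/3) = 3/5383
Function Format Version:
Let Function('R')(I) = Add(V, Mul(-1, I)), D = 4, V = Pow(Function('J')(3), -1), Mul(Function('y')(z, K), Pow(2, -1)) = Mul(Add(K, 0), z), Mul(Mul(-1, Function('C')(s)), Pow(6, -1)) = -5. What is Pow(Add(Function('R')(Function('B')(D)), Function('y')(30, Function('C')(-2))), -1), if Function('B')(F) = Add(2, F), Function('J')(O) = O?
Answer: Rational(3, 5383) ≈ 0.00055731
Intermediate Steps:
Function('C')(s) = 30 (Function('C')(s) = Mul(-6, -5) = 30)
Function('y')(z, K) = Mul(2, K, z) (Function('y')(z, K) = Mul(2, Mul(Add(K, 0), z)) = Mul(2, Mul(K, z)) = Mul(2, K, z))
V = Rational(1, 3) (V = Pow(3, -1) = Rational(1, 3) ≈ 0.33333)
Function('R')(I) = Add(Rational(1, 3), Mul(-1, I))
Pow(Add(Function('R')(Function('B')(D)), Function('y')(30, Function('C')(-2))), -1) = Pow(Add(Add(Rational(1, 3), Mul(-1, Add(2, 4))), Mul(2, 30, 30)), -1) = Pow(Add(Add(Rational(1, 3), Mul(-1, 6)), 1800), -1) = Pow(Add(Add(Rational(1, 3), -6), 1800), -1) = Pow(Add(Rational(-17, 3), 1800), -1) = Pow(Rational(5383, 3), -1) = Rational(3, 5383)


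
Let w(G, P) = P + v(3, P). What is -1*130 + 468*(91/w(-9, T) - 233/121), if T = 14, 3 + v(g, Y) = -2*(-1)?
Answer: 271622/121 ≈ 2244.8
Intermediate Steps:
v(g, Y) = -1 (v(g, Y) = -3 - 2*(-1) = -3 + 2 = -1)
w(G, P) = -1 + P (w(G, P) = P - 1 = -1 + P)
-1*130 + 468*(91/w(-9, T) - 233/121) = -1*130 + 468*(91/(-1 + 14) - 233/121) = -130 + 468*(91/13 - 233*1/121) = -130 + 468*(91*(1/13) - 233/121) = -130 + 468*(7 - 233/121) = -130 + 468*(614/121) = -130 + 287352/121 = 271622/121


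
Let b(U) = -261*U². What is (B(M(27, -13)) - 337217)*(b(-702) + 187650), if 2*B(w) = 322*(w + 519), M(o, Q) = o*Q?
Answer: 39836305518786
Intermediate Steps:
M(o, Q) = Q*o
B(w) = 83559 + 161*w (B(w) = (322*(w + 519))/2 = (322*(519 + w))/2 = (167118 + 322*w)/2 = 83559 + 161*w)
(B(M(27, -13)) - 337217)*(b(-702) + 187650) = ((83559 + 161*(-13*27)) - 337217)*(-261*(-702)² + 187650) = ((83559 + 161*(-351)) - 337217)*(-261*492804 + 187650) = ((83559 - 56511) - 337217)*(-128621844 + 187650) = (27048 - 337217)*(-128434194) = -310169*(-128434194) = 39836305518786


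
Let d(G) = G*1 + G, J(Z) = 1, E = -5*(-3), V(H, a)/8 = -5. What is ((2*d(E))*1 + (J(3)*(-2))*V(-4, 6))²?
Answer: 19600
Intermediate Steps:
V(H, a) = -40 (V(H, a) = 8*(-5) = -40)
E = 15
d(G) = 2*G (d(G) = G + G = 2*G)
((2*d(E))*1 + (J(3)*(-2))*V(-4, 6))² = ((2*(2*15))*1 + (1*(-2))*(-40))² = ((2*30)*1 - 2*(-40))² = (60*1 + 80)² = (60 + 80)² = 140² = 19600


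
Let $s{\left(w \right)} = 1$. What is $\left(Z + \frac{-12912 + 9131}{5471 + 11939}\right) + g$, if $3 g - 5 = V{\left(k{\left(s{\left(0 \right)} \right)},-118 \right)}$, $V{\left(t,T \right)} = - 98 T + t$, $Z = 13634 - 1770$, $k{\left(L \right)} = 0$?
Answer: $\frac{821061667}{52230} \approx 15720.0$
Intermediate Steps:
$Z = 11864$
$V{\left(t,T \right)} = t - 98 T$
$g = \frac{11569}{3}$ ($g = \frac{5}{3} + \frac{0 - -11564}{3} = \frac{5}{3} + \frac{0 + 11564}{3} = \frac{5}{3} + \frac{1}{3} \cdot 11564 = \frac{5}{3} + \frac{11564}{3} = \frac{11569}{3} \approx 3856.3$)
$\left(Z + \frac{-12912 + 9131}{5471 + 11939}\right) + g = \left(11864 + \frac{-12912 + 9131}{5471 + 11939}\right) + \frac{11569}{3} = \left(11864 - \frac{3781}{17410}\right) + \frac{11569}{3} = \frac{206548459}{17410} + \frac{11569}{3} = \frac{821061667}{52230}$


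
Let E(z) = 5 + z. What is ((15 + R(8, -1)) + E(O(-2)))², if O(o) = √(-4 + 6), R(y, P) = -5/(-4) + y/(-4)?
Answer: 5961/16 + 77*√2/2 ≈ 427.01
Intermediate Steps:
R(y, P) = 5/4 - y/4 (R(y, P) = -5*(-¼) + y*(-¼) = 5/4 - y/4)
O(o) = √2
((15 + R(8, -1)) + E(O(-2)))² = ((15 + (5/4 - ¼*8)) + (5 + √2))² = ((15 + (5/4 - 2)) + (5 + √2))² = ((15 - ¾) + (5 + √2))² = (57/4 + (5 + √2))² = (77/4 + √2)²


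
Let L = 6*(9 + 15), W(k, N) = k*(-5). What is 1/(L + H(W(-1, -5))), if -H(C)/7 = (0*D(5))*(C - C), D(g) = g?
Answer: 1/144 ≈ 0.0069444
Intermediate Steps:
W(k, N) = -5*k
L = 144 (L = 6*24 = 144)
H(C) = 0 (H(C) = -7*0*5*(C - C) = -0*0 = -7*0 = 0)
1/(L + H(W(-1, -5))) = 1/(144 + 0) = 1/144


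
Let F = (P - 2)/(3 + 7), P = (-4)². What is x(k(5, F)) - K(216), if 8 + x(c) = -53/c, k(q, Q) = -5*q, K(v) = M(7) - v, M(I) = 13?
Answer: 4928/25 ≈ 197.12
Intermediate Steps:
P = 16
F = 7/5 (F = (16 - 2)/(3 + 7) = 14/10 = 14*(⅒) = 7/5 ≈ 1.4000)
K(v) = 13 - v
x(c) = -8 - 53/c
x(k(5, F)) - K(216) = (-8 - 53/((-5*5))) - (13 - 1*216) = (-8 - 53/(-25)) - (13 - 216) = (-8 - 53*(-1/25)) - 1*(-203) = (-8 + 53/25) + 203 = -147/25 + 203 = 4928/25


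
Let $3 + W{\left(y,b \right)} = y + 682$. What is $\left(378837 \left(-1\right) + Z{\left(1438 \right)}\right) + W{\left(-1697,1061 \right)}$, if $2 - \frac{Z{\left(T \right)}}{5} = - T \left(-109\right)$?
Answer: $-1163555$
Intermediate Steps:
$W{\left(y,b \right)} = 679 + y$ ($W{\left(y,b \right)} = -3 + \left(y + 682\right) = -3 + \left(682 + y\right) = 679 + y$)
$Z{\left(T \right)} = 10 - 545 T$ ($Z{\left(T \right)} = 10 - 5 \left(- T \left(-109\right)\right) = 10 - 5 \left(- \left(-109\right) T\right) = 10 - 5 \cdot 109 T = 10 - 545 T$)
$\left(378837 \left(-1\right) + Z{\left(1438 \right)}\right) + W{\left(-1697,1061 \right)} = \left(378837 \left(-1\right) + \left(10 - 783710\right)\right) + \left(679 - 1697\right) = \left(-378837 + \left(10 - 783710\right)\right) - 1018 = \left(-378837 - 783700\right) - 1018 = -1162537 - 1018 = -1163555$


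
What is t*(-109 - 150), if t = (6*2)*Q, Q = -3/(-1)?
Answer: -9324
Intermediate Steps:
Q = 3 (Q = -3*(-1) = 3)
t = 36 (t = (6*2)*3 = 12*3 = 36)
t*(-109 - 150) = 36*(-109 - 150) = 36*(-259) = -9324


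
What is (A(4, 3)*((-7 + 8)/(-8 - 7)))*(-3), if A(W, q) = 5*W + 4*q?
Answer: 32/5 ≈ 6.4000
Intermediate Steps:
A(W, q) = 4*q + 5*W
(A(4, 3)*((-7 + 8)/(-8 - 7)))*(-3) = ((4*3 + 5*4)*((-7 + 8)/(-8 - 7)))*(-3) = ((12 + 20)*(1/(-15)))*(-3) = (32*(1*(-1/15)))*(-3) = (32*(-1/15))*(-3) = -32/15*(-3) = 32/5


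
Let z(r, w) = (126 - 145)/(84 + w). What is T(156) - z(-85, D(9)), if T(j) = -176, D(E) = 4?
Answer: -15469/88 ≈ -175.78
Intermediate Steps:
z(r, w) = -19/(84 + w)
T(156) - z(-85, D(9)) = -176 - (-19)/(84 + 4) = -176 - (-19)/88 = -176 - 1*(-19/88) = -176 + 19/88 = -15469/88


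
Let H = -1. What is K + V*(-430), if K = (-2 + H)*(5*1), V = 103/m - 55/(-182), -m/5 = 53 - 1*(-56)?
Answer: -631632/9919 ≈ -63.679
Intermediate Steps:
m = -545 (m = -5*(53 - 1*(-56)) = -5*(53 + 56) = -5*109 = -545)
V = 11229/99190 (V = 103/(-545) - 55/(-182) = 103*(-1/545) - 55*(-1/182) = -103/545 + 55/182 = 11229/99190 ≈ 0.11321)
K = -15 (K = (-2 - 1)*(5*1) = -3*5 = -15)
K + V*(-430) = -15 + (11229/99190)*(-430) = -15 - 482847/9919 = -631632/9919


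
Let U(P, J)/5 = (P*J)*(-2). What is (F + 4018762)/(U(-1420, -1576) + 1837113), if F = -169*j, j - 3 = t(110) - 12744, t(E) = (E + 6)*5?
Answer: -6073971/20542087 ≈ -0.29568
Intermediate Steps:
t(E) = 30 + 5*E (t(E) = (6 + E)*5 = 30 + 5*E)
U(P, J) = -10*J*P (U(P, J) = 5*((P*J)*(-2)) = 5*((J*P)*(-2)) = 5*(-2*J*P) = -10*J*P)
j = -12161 (j = 3 + ((30 + 5*110) - 12744) = 3 + ((30 + 550) - 12744) = 3 + (580 - 12744) = 3 - 12164 = -12161)
F = 2055209 (F = -169*(-12161) = 2055209)
(F + 4018762)/(U(-1420, -1576) + 1837113) = (2055209 + 4018762)/(-10*(-1576)*(-1420) + 1837113) = 6073971/(-22379200 + 1837113) = 6073971/(-20542087) = 6073971*(-1/20542087) = -6073971/20542087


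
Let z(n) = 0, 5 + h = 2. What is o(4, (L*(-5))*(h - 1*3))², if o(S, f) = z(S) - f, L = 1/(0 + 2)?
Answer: 225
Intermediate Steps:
h = -3 (h = -5 + 2 = -3)
L = ½ (L = 1/2 = ½ ≈ 0.50000)
o(S, f) = -f (o(S, f) = 0 - f = -f)
o(4, (L*(-5))*(h - 1*3))² = (-(½)*(-5)*(-3 - 1*3))² = (-(-5)*(-3 - 3)/2)² = (-(-5)*(-6)/2)² = (-1*15)² = (-15)² = 225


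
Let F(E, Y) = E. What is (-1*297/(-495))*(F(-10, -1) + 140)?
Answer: 78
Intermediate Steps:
(-1*297/(-495))*(F(-10, -1) + 140) = (-1*297/(-495))*(-10 + 140) = -297*(-1/495)*130 = (⅗)*130 = 78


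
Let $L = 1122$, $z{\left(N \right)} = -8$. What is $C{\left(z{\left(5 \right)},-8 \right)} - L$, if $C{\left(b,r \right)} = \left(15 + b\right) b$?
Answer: $-1178$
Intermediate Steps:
$C{\left(b,r \right)} = b \left(15 + b\right)$
$C{\left(z{\left(5 \right)},-8 \right)} - L = - 8 \left(15 - 8\right) - 1122 = \left(-8\right) 7 - 1122 = -56 - 1122 = -1178$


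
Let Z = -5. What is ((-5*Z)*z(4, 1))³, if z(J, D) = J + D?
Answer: 1953125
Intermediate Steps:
z(J, D) = D + J
((-5*Z)*z(4, 1))³ = ((-5*(-5))*(1 + 4))³ = (25*5)³ = 125³ = 1953125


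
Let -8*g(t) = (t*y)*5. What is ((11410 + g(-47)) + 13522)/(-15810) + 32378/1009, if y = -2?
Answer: 1947196283/63809160 ≈ 30.516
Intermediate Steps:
g(t) = 5*t/4 (g(t) = -t*(-2)*5/8 = -(-2*t)*5/8 = -(-5)*t/4 = 5*t/4)
((11410 + g(-47)) + 13522)/(-15810) + 32378/1009 = ((11410 + (5/4)*(-47)) + 13522)/(-15810) + 32378/1009 = ((11410 - 235/4) + 13522)*(-1/15810) + 32378*(1/1009) = (45405/4 + 13522)*(-1/15810) + 32378/1009 = (99493/4)*(-1/15810) + 32378/1009 = -99493/63240 + 32378/1009 = 1947196283/63809160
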